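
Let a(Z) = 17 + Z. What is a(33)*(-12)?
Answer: -600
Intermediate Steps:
a(33)*(-12) = (17 + 33)*(-12) = 50*(-12) = -600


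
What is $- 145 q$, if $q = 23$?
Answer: $-3335$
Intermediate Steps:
$- 145 q = \left(-145\right) 23 = -3335$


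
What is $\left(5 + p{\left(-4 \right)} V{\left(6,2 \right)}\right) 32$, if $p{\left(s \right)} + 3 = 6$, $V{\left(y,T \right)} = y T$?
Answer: $1312$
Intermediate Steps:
$V{\left(y,T \right)} = T y$
$p{\left(s \right)} = 3$ ($p{\left(s \right)} = -3 + 6 = 3$)
$\left(5 + p{\left(-4 \right)} V{\left(6,2 \right)}\right) 32 = \left(5 + 3 \cdot 2 \cdot 6\right) 32 = \left(5 + 3 \cdot 12\right) 32 = \left(5 + 36\right) 32 = 41 \cdot 32 = 1312$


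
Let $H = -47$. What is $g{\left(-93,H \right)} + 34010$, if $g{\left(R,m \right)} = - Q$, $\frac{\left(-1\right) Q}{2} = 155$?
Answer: $34320$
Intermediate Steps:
$Q = -310$ ($Q = \left(-2\right) 155 = -310$)
$g{\left(R,m \right)} = 310$ ($g{\left(R,m \right)} = \left(-1\right) \left(-310\right) = 310$)
$g{\left(-93,H \right)} + 34010 = 310 + 34010 = 34320$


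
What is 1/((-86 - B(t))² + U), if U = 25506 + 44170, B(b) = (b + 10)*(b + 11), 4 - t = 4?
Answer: 1/108092 ≈ 9.2514e-6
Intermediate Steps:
t = 0 (t = 4 - 1*4 = 4 - 4 = 0)
B(b) = (10 + b)*(11 + b)
U = 69676
1/((-86 - B(t))² + U) = 1/((-86 - (110 + 0² + 21*0))² + 69676) = 1/((-86 - (110 + 0 + 0))² + 69676) = 1/((-86 - 1*110)² + 69676) = 1/((-86 - 110)² + 69676) = 1/((-196)² + 69676) = 1/(38416 + 69676) = 1/108092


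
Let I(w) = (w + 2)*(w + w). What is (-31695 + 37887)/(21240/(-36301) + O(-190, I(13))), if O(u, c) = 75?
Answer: 74925264/900445 ≈ 83.209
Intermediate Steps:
I(w) = 2*w*(2 + w) (I(w) = (2 + w)*(2*w) = 2*w*(2 + w))
(-31695 + 37887)/(21240/(-36301) + O(-190, I(13))) = (-31695 + 37887)/(21240/(-36301) + 75) = 6192/(21240*(-1/36301) + 75) = 6192/(-21240/36301 + 75) = 6192/(2701335/36301) = 6192*(36301/2701335) = 74925264/900445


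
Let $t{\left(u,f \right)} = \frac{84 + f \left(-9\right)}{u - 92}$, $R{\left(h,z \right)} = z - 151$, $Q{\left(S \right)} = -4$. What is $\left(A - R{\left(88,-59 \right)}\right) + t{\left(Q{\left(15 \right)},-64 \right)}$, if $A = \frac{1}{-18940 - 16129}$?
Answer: $\frac{56987117}{280552} \approx 203.13$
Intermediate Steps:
$R{\left(h,z \right)} = -151 + z$
$t{\left(u,f \right)} = \frac{84 - 9 f}{-92 + u}$
$A = - \frac{1}{35069}$ ($A = \frac{1}{-35069} = - \frac{1}{35069} \approx -2.8515 \cdot 10^{-5}$)
$\left(A - R{\left(88,-59 \right)}\right) + t{\left(Q{\left(15 \right)},-64 \right)} = \left(- \frac{1}{35069} - \left(-151 - 59\right)\right) + \frac{3 \left(28 - -192\right)}{-92 - 4} = \left(- \frac{1}{35069} - -210\right) + \frac{3 \left(28 + 192\right)}{-96} = \left(- \frac{1}{35069} + 210\right) + 3 \left(- \frac{1}{96}\right) 220 = \frac{7364489}{35069} - \frac{55}{8} = \frac{56987117}{280552}$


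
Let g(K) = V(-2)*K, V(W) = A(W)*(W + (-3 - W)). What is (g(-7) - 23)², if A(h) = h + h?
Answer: 11449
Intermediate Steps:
A(h) = 2*h
V(W) = -6*W (V(W) = (2*W)*(W + (-3 - W)) = (2*W)*(-3) = -6*W)
g(K) = 12*K (g(K) = (-6*(-2))*K = 12*K)
(g(-7) - 23)² = (12*(-7) - 23)² = (-84 - 23)² = (-107)² = 11449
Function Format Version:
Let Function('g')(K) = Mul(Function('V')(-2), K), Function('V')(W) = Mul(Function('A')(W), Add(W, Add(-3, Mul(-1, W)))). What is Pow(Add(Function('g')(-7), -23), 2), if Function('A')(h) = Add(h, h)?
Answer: 11449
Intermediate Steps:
Function('A')(h) = Mul(2, h)
Function('V')(W) = Mul(-6, W) (Function('V')(W) = Mul(Mul(2, W), Add(W, Add(-3, Mul(-1, W)))) = Mul(Mul(2, W), -3) = Mul(-6, W))
Function('g')(K) = Mul(12, K) (Function('g')(K) = Mul(Mul(-6, -2), K) = Mul(12, K))
Pow(Add(Function('g')(-7), -23), 2) = Pow(Add(Mul(12, -7), -23), 2) = Pow(Add(-84, -23), 2) = Pow(-107, 2) = 11449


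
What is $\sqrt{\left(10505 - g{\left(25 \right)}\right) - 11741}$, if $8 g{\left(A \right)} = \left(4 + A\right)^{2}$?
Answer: $\frac{i \sqrt{21458}}{4} \approx 36.621 i$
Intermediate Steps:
$g{\left(A \right)} = \frac{\left(4 + A\right)^{2}}{8}$
$\sqrt{\left(10505 - g{\left(25 \right)}\right) - 11741} = \sqrt{\left(10505 - \frac{\left(4 + 25\right)^{2}}{8}\right) - 11741} = \sqrt{\left(10505 - \frac{29^{2}}{8}\right) - 11741} = \sqrt{\left(10505 - \frac{1}{8} \cdot 841\right) - 11741} = \sqrt{\left(10505 - \frac{841}{8}\right) - 11741} = \sqrt{\frac{83199}{8} - 11741} = \sqrt{- \frac{10729}{8}} = \frac{i \sqrt{21458}}{4}$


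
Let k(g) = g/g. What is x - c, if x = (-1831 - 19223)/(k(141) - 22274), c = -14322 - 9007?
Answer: 519627871/22273 ≈ 23330.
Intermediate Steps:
c = -23329
k(g) = 1
x = 21054/22273 (x = (-1831 - 19223)/(1 - 22274) = -21054/(-22273) = -21054*(-1/22273) = 21054/22273 ≈ 0.94527)
x - c = 21054/22273 - 1*(-23329) = 21054/22273 + 23329 = 519627871/22273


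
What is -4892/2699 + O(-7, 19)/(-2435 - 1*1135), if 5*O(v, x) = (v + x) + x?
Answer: -87405869/48177150 ≈ -1.8143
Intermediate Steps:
O(v, x) = v/5 + 2*x/5 (O(v, x) = ((v + x) + x)/5 = (v + 2*x)/5 = v/5 + 2*x/5)
-4892/2699 + O(-7, 19)/(-2435 - 1*1135) = -4892/2699 + ((1/5)*(-7) + (2/5)*19)/(-2435 - 1*1135) = -4892*1/2699 + (-7/5 + 38/5)/(-2435 - 1135) = -4892/2699 + (31/5)/(-3570) = -4892/2699 + (31/5)*(-1/3570) = -4892/2699 - 31/17850 = -87405869/48177150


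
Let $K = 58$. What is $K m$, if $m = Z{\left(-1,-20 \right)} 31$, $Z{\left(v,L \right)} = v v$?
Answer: $1798$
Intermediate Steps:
$Z{\left(v,L \right)} = v^{2}$
$m = 31$ ($m = \left(-1\right)^{2} \cdot 31 = 1 \cdot 31 = 31$)
$K m = 58 \cdot 31 = 1798$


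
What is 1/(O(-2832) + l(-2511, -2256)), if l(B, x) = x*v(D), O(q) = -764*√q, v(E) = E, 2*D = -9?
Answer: 423/73170424 + 191*I*√177/109755636 ≈ 5.781e-6 + 2.3152e-5*I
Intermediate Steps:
D = -9/2 (D = (½)*(-9) = -9/2 ≈ -4.5000)
l(B, x) = -9*x/2 (l(B, x) = x*(-9/2) = -9*x/2)
1/(O(-2832) + l(-2511, -2256)) = 1/(-3056*I*√177 - 9/2*(-2256)) = 1/(-3056*I*√177 + 10152) = 1/(10152 - 3056*I*√177)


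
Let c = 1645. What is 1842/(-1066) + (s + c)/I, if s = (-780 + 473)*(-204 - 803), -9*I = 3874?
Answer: -57478722/79417 ≈ -723.76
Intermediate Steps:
I = -3874/9 (I = -1/9*3874 = -3874/9 ≈ -430.44)
s = 309149 (s = -307*(-1007) = 309149)
1842/(-1066) + (s + c)/I = 1842/(-1066) + (309149 + 1645)/(-3874/9) = 1842*(-1/1066) + 310794*(-9/3874) = -921/533 - 1398573/1937 = -57478722/79417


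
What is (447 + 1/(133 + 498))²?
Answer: 79556715364/398161 ≈ 1.9981e+5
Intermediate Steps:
(447 + 1/(133 + 498))² = (447 + 1/631)² = (282058/631)² = 79556715364/398161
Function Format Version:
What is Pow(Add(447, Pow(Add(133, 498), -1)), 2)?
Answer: Rational(79556715364, 398161) ≈ 1.9981e+5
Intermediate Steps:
Pow(Add(447, Pow(Add(133, 498), -1)), 2) = Pow(Add(447, Pow(631, -1)), 2) = Pow(Add(447, Rational(1, 631)), 2) = Pow(Rational(282058, 631), 2) = Rational(79556715364, 398161)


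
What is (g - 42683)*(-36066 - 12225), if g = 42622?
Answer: 2945751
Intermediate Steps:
(g - 42683)*(-36066 - 12225) = (42622 - 42683)*(-36066 - 12225) = -61*(-48291) = 2945751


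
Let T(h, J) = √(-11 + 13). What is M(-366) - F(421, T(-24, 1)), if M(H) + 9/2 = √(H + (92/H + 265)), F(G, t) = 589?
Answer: -1187/2 + I*√3390807/183 ≈ -593.5 + 10.062*I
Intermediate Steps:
T(h, J) = √2
M(H) = -9/2 + √(265 + H + 92/H) (M(H) = -9/2 + √(H + (92/H + 265)) = -9/2 + √(H + (265 + 92/H)) = -9/2 + √(265 + H + 92/H))
M(-366) - F(421, T(-24, 1)) = (-9/2 + √(265 - 366 + 92/(-366))) - 1*589 = (-9/2 + √(265 - 366 + 92*(-1/366))) - 589 = (-9/2 + √(265 - 366 - 46/183)) - 589 = (-9/2 + √(-18529/183)) - 589 = (-9/2 + I*√3390807/183) - 589 = -1187/2 + I*√3390807/183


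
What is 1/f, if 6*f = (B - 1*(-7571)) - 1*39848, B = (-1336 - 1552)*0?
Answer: -2/10759 ≈ -0.00018589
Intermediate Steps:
B = 0 (B = -2888*0 = 0)
f = -10759/2 (f = ((0 - 1*(-7571)) - 1*39848)/6 = ((0 + 7571) - 39848)/6 = (7571 - 39848)/6 = (1/6)*(-32277) = -10759/2 ≈ -5379.5)
1/f = 1/(-10759/2) = -2/10759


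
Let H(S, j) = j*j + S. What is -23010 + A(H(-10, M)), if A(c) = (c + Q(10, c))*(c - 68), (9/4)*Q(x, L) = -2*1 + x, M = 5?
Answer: -215941/9 ≈ -23993.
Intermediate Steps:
H(S, j) = S + j² (H(S, j) = j² + S = S + j²)
Q(x, L) = -8/9 + 4*x/9 (Q(x, L) = 4*(-2*1 + x)/9 = 4*(-2 + x)/9 = -8/9 + 4*x/9)
A(c) = (-68 + c)*(32/9 + c) (A(c) = (c + (-8/9 + (4/9)*10))*(c - 68) = (c + (-8/9 + 40/9))*(-68 + c) = (c + 32/9)*(-68 + c) = (32/9 + c)*(-68 + c) = (-68 + c)*(32/9 + c))
-23010 + A(H(-10, M)) = -23010 + (-2176/9 + (-10 + 5²)² - 580*(-10 + 5²)/9) = -23010 + (-2176/9 + (-10 + 25)² - 580*(-10 + 25)/9) = -23010 + (-2176/9 + 15² - 580/9*15) = -23010 + (-2176/9 + 225 - 2900/3) = -23010 - 8851/9 = -215941/9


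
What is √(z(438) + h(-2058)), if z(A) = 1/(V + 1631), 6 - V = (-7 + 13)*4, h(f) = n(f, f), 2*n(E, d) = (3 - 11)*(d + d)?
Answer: √42835526429/1613 ≈ 128.31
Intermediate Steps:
n(E, d) = -8*d (n(E, d) = ((3 - 11)*(d + d))/2 = (-16*d)/2 = -8*d)
h(f) = -8*f
V = -18 (V = 6 - (-7 + 13)*4 = 6 - 6*4 = 6 - 1*24 = 6 - 24 = -18)
z(A) = 1/1613 (z(A) = 1/(-18 + 1631) = 1/1613)
√(z(438) + h(-2058)) = √(1/1613 - 8*(-2058)) = √(1/1613 + 16464) = √(26556433/1613) = √42835526429/1613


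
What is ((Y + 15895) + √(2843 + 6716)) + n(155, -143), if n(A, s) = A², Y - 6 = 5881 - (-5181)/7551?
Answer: 115297946/2517 + 11*√79 ≈ 45905.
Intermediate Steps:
Y = 14819306/2517 (Y = 6 + (5881 - (-5181)/7551) = 6 + (5881 - 1*(-1727/2517)) = 6 + (5881 + 1727/2517) = 6 + 14804204/2517 = 14819306/2517 ≈ 5887.7)
((Y + 15895) + √(2843 + 6716)) + n(155, -143) = ((14819306/2517 + 15895) + √(2843 + 6716)) + 155² = (54827021/2517 + √9559) + 24025 = (54827021/2517 + 11*√79) + 24025 = 115297946/2517 + 11*√79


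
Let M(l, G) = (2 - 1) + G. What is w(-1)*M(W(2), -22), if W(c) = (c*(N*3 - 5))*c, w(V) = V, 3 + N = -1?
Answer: 21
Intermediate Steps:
N = -4 (N = -3 - 1 = -4)
W(c) = -17*c² (W(c) = (c*(-4*3 - 5))*c = (c*(-12 - 5))*c = (c*(-17))*c = (-17*c)*c = -17*c²)
M(l, G) = 1 + G
w(-1)*M(W(2), -22) = -(1 - 22) = -1*(-21) = 21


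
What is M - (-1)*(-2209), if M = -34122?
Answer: -36331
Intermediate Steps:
M - (-1)*(-2209) = -34122 - (-1)*(-2209) = -34122 - 1*2209 = -34122 - 2209 = -36331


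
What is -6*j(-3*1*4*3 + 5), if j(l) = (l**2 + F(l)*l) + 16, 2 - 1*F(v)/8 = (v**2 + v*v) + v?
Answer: -2816694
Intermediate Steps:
F(v) = 16 - 16*v**2 - 8*v (F(v) = 16 - 8*((v**2 + v*v) + v) = 16 - 8*((v**2 + v**2) + v) = 16 - 8*(2*v**2 + v) = 16 - 8*(v + 2*v**2) = 16 + (-16*v**2 - 8*v) = 16 - 16*v**2 - 8*v)
j(l) = 16 + l**2 + l*(16 - 16*l**2 - 8*l) (j(l) = (l**2 + (16 - 16*l**2 - 8*l)*l) + 16 = (l**2 + l*(16 - 16*l**2 - 8*l)) + 16 = 16 + l**2 + l*(16 - 16*l**2 - 8*l))
-6*j(-3*1*4*3 + 5) = -6*(16 - 16*(-3*1*4*3 + 5)**3 - 7*(-3*1*4*3 + 5)**2 + 16*(-3*1*4*3 + 5)) = -6*(16 - 16*(-12*3 + 5)**3 - 7*(-12*3 + 5)**2 + 16*(-12*3 + 5)) = -6*(16 - 16*(-3*12 + 5)**3 - 7*(-3*12 + 5)**2 + 16*(-3*12 + 5)) = -6*(16 - 16*(-36 + 5)**3 - 7*(-36 + 5)**2 + 16*(-36 + 5)) = -6*(16 - 16*(-31)**3 - 7*(-31)**2 + 16*(-31)) = -6*(16 - 16*(-29791) - 7*961 - 496) = -6*(16 + 476656 - 6727 - 496) = -6*469449 = -2816694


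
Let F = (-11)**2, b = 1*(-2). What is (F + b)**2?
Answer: 14161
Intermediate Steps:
b = -2
F = 121
(F + b)**2 = (121 - 2)**2 = 119**2 = 14161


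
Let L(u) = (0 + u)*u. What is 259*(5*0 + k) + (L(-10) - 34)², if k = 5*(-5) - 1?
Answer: -2378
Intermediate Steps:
k = -26 (k = -25 - 1 = -26)
L(u) = u² (L(u) = u*u = u²)
259*(5*0 + k) + (L(-10) - 34)² = 259*(5*0 - 26) + ((-10)² - 34)² = 259*(0 - 26) + (100 - 34)² = 259*(-26) + 66² = -6734 + 4356 = -2378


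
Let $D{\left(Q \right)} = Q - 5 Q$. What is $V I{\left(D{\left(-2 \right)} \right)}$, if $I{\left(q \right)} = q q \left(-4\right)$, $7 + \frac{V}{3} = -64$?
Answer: $54528$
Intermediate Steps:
$D{\left(Q \right)} = - 4 Q$
$V = -213$ ($V = -21 + 3 \left(-64\right) = -21 - 192 = -213$)
$I{\left(q \right)} = - 4 q^{2}$ ($I{\left(q \right)} = q^{2} \left(-4\right) = - 4 q^{2}$)
$V I{\left(D{\left(-2 \right)} \right)} = - 213 \left(- 4 \left(\left(-4\right) \left(-2\right)\right)^{2}\right) = - 213 \left(- 4 \cdot 8^{2}\right) = - 213 \left(\left(-4\right) 64\right) = \left(-213\right) \left(-256\right) = 54528$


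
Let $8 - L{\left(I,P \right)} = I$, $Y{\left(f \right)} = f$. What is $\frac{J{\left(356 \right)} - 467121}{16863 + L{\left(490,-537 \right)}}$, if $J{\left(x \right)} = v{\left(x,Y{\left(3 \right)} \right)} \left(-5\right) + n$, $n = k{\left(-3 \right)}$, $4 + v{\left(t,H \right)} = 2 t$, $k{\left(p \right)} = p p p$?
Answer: $- \frac{470688}{16381} \approx -28.734$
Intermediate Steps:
$k{\left(p \right)} = p^{3}$ ($k{\left(p \right)} = p^{2} p = p^{3}$)
$L{\left(I,P \right)} = 8 - I$
$v{\left(t,H \right)} = -4 + 2 t$
$n = -27$ ($n = \left(-3\right)^{3} = -27$)
$J{\left(x \right)} = -7 - 10 x$ ($J{\left(x \right)} = \left(-4 + 2 x\right) \left(-5\right) - 27 = \left(20 - 10 x\right) - 27 = -7 - 10 x$)
$\frac{J{\left(356 \right)} - 467121}{16863 + L{\left(490,-537 \right)}} = \frac{\left(-7 - 3560\right) - 467121}{16863 + \left(8 - 490\right)} = \frac{-3567 - 467121}{16863 - 482} = - \frac{470688}{16381}$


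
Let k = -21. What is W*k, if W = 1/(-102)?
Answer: 7/34 ≈ 0.20588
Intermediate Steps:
W = -1/102 ≈ -0.0098039
W*k = -1/102*(-21) = 7/34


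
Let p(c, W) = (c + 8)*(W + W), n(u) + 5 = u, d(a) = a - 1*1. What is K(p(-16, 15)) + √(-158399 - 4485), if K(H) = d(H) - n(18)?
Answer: -254 + 2*I*√40721 ≈ -254.0 + 403.59*I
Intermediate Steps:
d(a) = -1 + a (d(a) = a - 1 = -1 + a)
n(u) = -5 + u
p(c, W) = 2*W*(8 + c) (p(c, W) = (8 + c)*(2*W) = 2*W*(8 + c))
K(H) = -14 + H (K(H) = (-1 + H) - (-5 + 18) = (-1 + H) - 1*13 = (-1 + H) - 13 = -14 + H)
K(p(-16, 15)) + √(-158399 - 4485) = (-14 + 2*15*(8 - 16)) + √(-158399 - 4485) = (-14 + 2*15*(-8)) + √(-162884) = (-14 - 240) + 2*I*√40721 = -254 + 2*I*√40721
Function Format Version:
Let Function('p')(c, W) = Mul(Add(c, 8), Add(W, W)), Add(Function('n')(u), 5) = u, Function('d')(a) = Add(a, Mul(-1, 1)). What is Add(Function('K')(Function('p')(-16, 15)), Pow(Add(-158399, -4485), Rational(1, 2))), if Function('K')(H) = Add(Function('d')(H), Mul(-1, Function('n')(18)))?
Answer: Add(-254, Mul(2, I, Pow(40721, Rational(1, 2)))) ≈ Add(-254.00, Mul(403.59, I))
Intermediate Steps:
Function('d')(a) = Add(-1, a) (Function('d')(a) = Add(a, -1) = Add(-1, a))
Function('n')(u) = Add(-5, u)
Function('p')(c, W) = Mul(2, W, Add(8, c)) (Function('p')(c, W) = Mul(Add(8, c), Mul(2, W)) = Mul(2, W, Add(8, c)))
Function('K')(H) = Add(-14, H) (Function('K')(H) = Add(Add(-1, H), Mul(-1, Add(-5, 18))) = Add(Add(-1, H), Mul(-1, 13)) = Add(Add(-1, H), -13) = Add(-14, H))
Add(Function('K')(Function('p')(-16, 15)), Pow(Add(-158399, -4485), Rational(1, 2))) = Add(Add(-14, Mul(2, 15, Add(8, -16))), Pow(Add(-158399, -4485), Rational(1, 2))) = Add(Add(-14, Mul(2, 15, -8)), Pow(-162884, Rational(1, 2))) = Add(Add(-14, -240), Mul(2, I, Pow(40721, Rational(1, 2)))) = Add(-254, Mul(2, I, Pow(40721, Rational(1, 2))))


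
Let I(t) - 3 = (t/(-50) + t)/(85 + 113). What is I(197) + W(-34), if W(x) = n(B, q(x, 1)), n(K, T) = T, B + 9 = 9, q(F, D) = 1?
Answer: 49253/9900 ≈ 4.9751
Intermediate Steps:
B = 0 (B = -9 + 9 = 0)
W(x) = 1
I(t) = 3 + 49*t/9900 (I(t) = 3 + (t/(-50) + t)/(85 + 113) = 3 + (t*(-1/50) + t)/198 = 3 + (-t/50 + t)*(1/198) = 3 + (49*t/50)*(1/198) = 3 + 49*t/9900)
I(197) + W(-34) = (3 + (49/9900)*197) + 1 = (3 + 9653/9900) + 1 = 39353/9900 + 1 = 49253/9900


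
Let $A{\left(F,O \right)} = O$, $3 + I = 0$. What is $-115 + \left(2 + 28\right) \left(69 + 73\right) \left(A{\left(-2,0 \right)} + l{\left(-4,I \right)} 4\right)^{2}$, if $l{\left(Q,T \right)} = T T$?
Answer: $5520845$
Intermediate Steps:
$I = -3$ ($I = -3 + 0 = -3$)
$l{\left(Q,T \right)} = T^{2}$
$-115 + \left(2 + 28\right) \left(69 + 73\right) \left(A{\left(-2,0 \right)} + l{\left(-4,I \right)} 4\right)^{2} = -115 + \left(2 + 28\right) \left(69 + 73\right) \left(0 + \left(-3\right)^{2} \cdot 4\right)^{2} = -115 + 30 \cdot 142 \left(0 + 9 \cdot 4\right)^{2} = -115 + 4260 \left(0 + 36\right)^{2} = -115 + 4260 \cdot 36^{2} = -115 + 4260 \cdot 1296 = -115 + 5520960 = 5520845$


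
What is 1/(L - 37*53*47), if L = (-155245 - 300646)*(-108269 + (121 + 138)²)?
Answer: 1/18777146341 ≈ 5.3256e-11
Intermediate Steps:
L = 18777238508 (L = -455891*(-108269 + 259²) = -455891*(-108269 + 67081) = -455891*(-41188) = 18777238508)
1/(L - 37*53*47) = 1/(18777238508 - 37*53*47) = 1/(18777238508 - 1961*47) = 1/(18777238508 - 92167) = 1/18777146341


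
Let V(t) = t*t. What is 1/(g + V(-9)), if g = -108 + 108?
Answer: 1/81 ≈ 0.012346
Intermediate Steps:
V(t) = t**2
g = 0
1/(g + V(-9)) = 1/(0 + (-9)**2) = 1/(0 + 81) = 1/81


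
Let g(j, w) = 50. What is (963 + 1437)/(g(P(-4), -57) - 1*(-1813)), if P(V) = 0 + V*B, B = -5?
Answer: 800/621 ≈ 1.2882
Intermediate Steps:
P(V) = -5*V (P(V) = 0 + V*(-5) = 0 - 5*V = -5*V)
(963 + 1437)/(g(P(-4), -57) - 1*(-1813)) = (963 + 1437)/(50 - 1*(-1813)) = 2400/(50 + 1813) = 2400/1863 = 2400*(1/1863) = 800/621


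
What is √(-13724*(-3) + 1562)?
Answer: √42734 ≈ 206.72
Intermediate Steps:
√(-13724*(-3) + 1562) = √(41172 + 1562) = √42734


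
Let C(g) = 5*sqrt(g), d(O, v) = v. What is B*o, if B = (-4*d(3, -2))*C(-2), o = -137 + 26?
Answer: -4440*I*sqrt(2) ≈ -6279.1*I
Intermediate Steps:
o = -111
B = 40*I*sqrt(2) (B = (-4*(-2))*(5*sqrt(-2)) = 8*(5*(I*sqrt(2))) = 8*(5*I*sqrt(2)) = 40*I*sqrt(2) ≈ 56.569*I)
B*o = (40*I*sqrt(2))*(-111) = -4440*I*sqrt(2)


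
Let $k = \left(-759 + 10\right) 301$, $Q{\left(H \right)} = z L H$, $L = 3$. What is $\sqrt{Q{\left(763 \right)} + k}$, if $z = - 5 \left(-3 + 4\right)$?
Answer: $i \sqrt{236894} \approx 486.72 i$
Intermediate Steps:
$z = -5$ ($z = \left(-5\right) 1 = -5$)
$Q{\left(H \right)} = - 15 H$ ($Q{\left(H \right)} = \left(-5\right) 3 H = - 15 H$)
$k = -225449$ ($k = \left(-749\right) 301 = -225449$)
$\sqrt{Q{\left(763 \right)} + k} = \sqrt{\left(-15\right) 763 - 225449} = \sqrt{-11445 - 225449} = \sqrt{-236894} = i \sqrt{236894}$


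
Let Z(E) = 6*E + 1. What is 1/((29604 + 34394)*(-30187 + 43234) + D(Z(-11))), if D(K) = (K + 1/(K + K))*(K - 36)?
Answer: 130/108548501331 ≈ 1.1976e-9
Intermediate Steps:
Z(E) = 1 + 6*E
D(K) = (-36 + K)*(K + 1/(2*K)) (D(K) = (K + 1/(2*K))*(-36 + K) = (-36 + K)*(K + 1/(2*K)))
1/((29604 + 34394)*(-30187 + 43234) + D(Z(-11))) = 1/((29604 + 34394)*(-30187 + 43234) + (½ + (1 + 6*(-11))² - 36*(1 + 6*(-11)) - 18/(1 + 6*(-11)))) = 1/(63998*13047 + (½ + (1 - 66)² - 36*(1 - 66) - 18/(1 - 66))) = 1/(834981906 + (½ + (-65)² - 36*(-65) - 18/(-65))) = 1/(834981906 + (½ + 4225 + 2340 - 18*(-1/65))) = 1/(834981906 + (½ + 4225 + 2340 + 18/65)) = 1/(834981906 + 853551/130) = 1/(108548501331/130) = 130/108548501331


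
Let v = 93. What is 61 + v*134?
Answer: 12523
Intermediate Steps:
61 + v*134 = 61 + 93*134 = 61 + 12462 = 12523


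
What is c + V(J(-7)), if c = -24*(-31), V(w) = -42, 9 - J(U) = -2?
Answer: 702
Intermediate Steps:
J(U) = 11 (J(U) = 9 - 1*(-2) = 9 + 2 = 11)
c = 744
c + V(J(-7)) = 744 - 42 = 702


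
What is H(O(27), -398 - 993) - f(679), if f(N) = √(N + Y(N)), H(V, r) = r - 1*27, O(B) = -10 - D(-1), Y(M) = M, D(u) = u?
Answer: -1418 - √1358 ≈ -1454.9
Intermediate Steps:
O(B) = -9 (O(B) = -10 - 1*(-1) = -10 + 1 = -9)
H(V, r) = -27 + r (H(V, r) = r - 27 = -27 + r)
f(N) = √2*√N (f(N) = √(N + N) = √(2*N) = √2*√N)
H(O(27), -398 - 993) - f(679) = (-27 + (-398 - 993)) - √2*√679 = (-27 - 1391) - √1358 = -1418 - √1358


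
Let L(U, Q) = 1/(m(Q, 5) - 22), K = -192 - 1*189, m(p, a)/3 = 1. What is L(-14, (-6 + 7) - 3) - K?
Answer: 7238/19 ≈ 380.95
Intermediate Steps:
m(p, a) = 3 (m(p, a) = 3*1 = 3)
K = -381 (K = -192 - 189 = -381)
L(U, Q) = -1/19 (L(U, Q) = 1/(3 - 22) = 1/(-19) = -1/19)
L(-14, (-6 + 7) - 3) - K = -1/19 - 1*(-381) = -1/19 + 381 = 7238/19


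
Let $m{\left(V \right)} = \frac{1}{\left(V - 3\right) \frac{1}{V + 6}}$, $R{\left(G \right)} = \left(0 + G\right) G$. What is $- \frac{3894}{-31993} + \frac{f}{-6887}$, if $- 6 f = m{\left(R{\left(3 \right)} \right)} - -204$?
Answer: $\frac{335028845}{2644029492} \approx 0.12671$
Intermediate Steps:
$R{\left(G \right)} = G^{2}$ ($R{\left(G \right)} = G G = G^{2}$)
$m{\left(V \right)} = \frac{6 + V}{-3 + V}$ ($m{\left(V \right)} = \frac{1}{\left(-3 + V\right) \frac{1}{6 + V}} = \frac{1}{\frac{1}{6 + V} \left(-3 + V\right)} = \frac{6 + V}{-3 + V}$)
$f = - \frac{413}{12}$ ($f = - \frac{\frac{6 + 3^{2}}{-3 + 3^{2}} - -204}{6} = - \frac{\frac{6 + 9}{-3 + 9} + 204}{6} = - \frac{\frac{1}{6} \cdot 15 + 204}{6} = - \frac{\frac{5}{2} + 204}{6} = \left(- \frac{1}{6}\right) \frac{413}{2} = - \frac{413}{12} \approx -34.417$)
$- \frac{3894}{-31993} + \frac{f}{-6887} = - \frac{3894}{-31993} - \frac{413}{12 \left(-6887\right)} = \left(-3894\right) \left(- \frac{1}{31993}\right) - - \frac{413}{82644} = \frac{3894}{31993} + \frac{413}{82644} = \frac{335028845}{2644029492}$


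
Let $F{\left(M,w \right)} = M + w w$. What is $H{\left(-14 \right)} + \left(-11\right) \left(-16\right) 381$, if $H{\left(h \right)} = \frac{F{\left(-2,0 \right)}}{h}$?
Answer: $\frac{469393}{7} \approx 67056.0$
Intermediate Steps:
$F{\left(M,w \right)} = M + w^{2}$
$H{\left(h \right)} = - \frac{2}{h}$ ($H{\left(h \right)} = \frac{-2 + 0^{2}}{h} = \frac{-2 + 0}{h} = - \frac{2}{h}$)
$H{\left(-14 \right)} + \left(-11\right) \left(-16\right) 381 = - \frac{2}{-14} + \left(-11\right) \left(-16\right) 381 = \left(-2\right) \left(- \frac{1}{14}\right) + 176 \cdot 381 = \frac{1}{7} + 67056 = \frac{469393}{7}$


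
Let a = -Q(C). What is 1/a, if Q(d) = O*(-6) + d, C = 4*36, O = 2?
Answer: -1/132 ≈ -0.0075758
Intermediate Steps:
C = 144
Q(d) = -12 + d (Q(d) = 2*(-6) + d = -12 + d)
a = -132 (a = -(-12 + 144) = -1*132 = -132)
1/a = 1/(-132) = -1/132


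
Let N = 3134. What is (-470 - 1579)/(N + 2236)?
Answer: -683/1790 ≈ -0.38156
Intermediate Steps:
(-470 - 1579)/(N + 2236) = (-470 - 1579)/(3134 + 2236) = -2049/5370 = -2049*1/5370 = -683/1790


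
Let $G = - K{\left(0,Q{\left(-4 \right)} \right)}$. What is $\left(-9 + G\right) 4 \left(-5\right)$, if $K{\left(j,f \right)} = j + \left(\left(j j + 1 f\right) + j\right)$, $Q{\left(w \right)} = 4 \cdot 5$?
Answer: $580$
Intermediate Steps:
$Q{\left(w \right)} = 20$
$K{\left(j,f \right)} = f + j^{2} + 2 j$ ($K{\left(j,f \right)} = j + \left(\left(j^{2} + f\right) + j\right) = j + \left(\left(f + j^{2}\right) + j\right) = j + \left(f + j + j^{2}\right) = f + j^{2} + 2 j$)
$G = -20$ ($G = - (20 + 0^{2} + 2 \cdot 0) = - (20 + 0 + 0) = \left(-1\right) 20 = -20$)
$\left(-9 + G\right) 4 \left(-5\right) = \left(-9 - 20\right) 4 \left(-5\right) = \left(-29\right) \left(-20\right) = 580$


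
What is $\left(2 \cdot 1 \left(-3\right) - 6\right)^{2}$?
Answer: $144$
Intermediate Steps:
$\left(2 \cdot 1 \left(-3\right) - 6\right)^{2} = \left(2 \left(-3\right) - 6\right)^{2} = \left(-6 - 6\right)^{2} = \left(-12\right)^{2} = 144$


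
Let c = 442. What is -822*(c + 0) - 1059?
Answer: -364383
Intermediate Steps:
-822*(c + 0) - 1059 = -822*(442 + 0) - 1059 = -822*442 - 1059 = -363324 - 1059 = -364383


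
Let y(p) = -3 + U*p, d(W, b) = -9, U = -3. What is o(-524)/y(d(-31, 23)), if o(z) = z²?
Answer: 34322/3 ≈ 11441.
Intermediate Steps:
y(p) = -3 - 3*p
o(-524)/y(d(-31, 23)) = (-524)²/(-3 - 3*(-9)) = 274576/(-3 + 27) = 274576/24 = 274576*(1/24) = 34322/3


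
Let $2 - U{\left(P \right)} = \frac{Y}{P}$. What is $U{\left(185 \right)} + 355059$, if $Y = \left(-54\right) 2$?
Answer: $\frac{65686393}{185} \approx 3.5506 \cdot 10^{5}$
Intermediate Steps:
$Y = -108$
$U{\left(P \right)} = 2 + \frac{108}{P}$ ($U{\left(P \right)} = 2 - - \frac{108}{P} = 2 + \frac{108}{P}$)
$U{\left(185 \right)} + 355059 = \left(2 + \frac{108}{185}\right) + 355059 = \frac{478}{185} + 355059 = \frac{65686393}{185}$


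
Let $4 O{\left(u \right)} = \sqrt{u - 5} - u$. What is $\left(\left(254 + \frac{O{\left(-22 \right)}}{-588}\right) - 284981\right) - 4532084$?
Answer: $- \frac{5664569747}{1176} - \frac{i \sqrt{3}}{784} \approx -4.8168 \cdot 10^{6} - 0.0022092 i$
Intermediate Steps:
$O{\left(u \right)} = - \frac{u}{4} + \frac{\sqrt{-5 + u}}{4}$ ($O{\left(u \right)} = \frac{\sqrt{u - 5} - u}{4} = \frac{\sqrt{-5 + u} - u}{4} = - \frac{u}{4} + \frac{\sqrt{-5 + u}}{4}$)
$\left(\left(254 + \frac{O{\left(-22 \right)}}{-588}\right) - 284981\right) - 4532084 = \left(\left(254 + \frac{\left(- \frac{1}{4}\right) \left(-22\right) + \frac{\sqrt{-5 - 22}}{4}}{-588}\right) - 284981\right) - 4532084 = \left(\left(254 + \left(\frac{11}{2} + \frac{\sqrt{-27}}{4}\right) \left(- \frac{1}{588}\right)\right) - 284981\right) - 4532084 = \left(\left(254 + \left(\frac{11}{2} + \frac{3 i \sqrt{3}}{4}\right) \left(- \frac{1}{588}\right)\right) - 284981\right) - 4532084 = \left(\left(254 - \left(\frac{11}{1176} + \frac{i \sqrt{3}}{784}\right)\right) - 284981\right) - 4532084 = \left(\left(\frac{298693}{1176} - \frac{i \sqrt{3}}{784}\right) - 284981\right) - 4532084 = \left(- \frac{334838963}{1176} - \frac{i \sqrt{3}}{784}\right) - 4532084 = - \frac{5664569747}{1176} - \frac{i \sqrt{3}}{784}$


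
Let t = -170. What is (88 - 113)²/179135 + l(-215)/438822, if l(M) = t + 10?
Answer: 24560215/7860837897 ≈ 0.0031244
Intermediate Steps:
l(M) = -160 (l(M) = -170 + 10 = -160)
(88 - 113)²/179135 + l(-215)/438822 = (88 - 113)²/179135 - 160/438822 = (-25)²*(1/179135) - 160*1/438822 = 625*(1/179135) - 80/219411 = 125/35827 - 80/219411 = 24560215/7860837897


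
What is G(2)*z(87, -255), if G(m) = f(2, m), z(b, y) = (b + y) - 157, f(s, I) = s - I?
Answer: 0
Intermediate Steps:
z(b, y) = -157 + b + y
G(m) = 2 - m
G(2)*z(87, -255) = (2 - 1*2)*(-157 + 87 - 255) = (2 - 2)*(-325) = 0*(-325) = 0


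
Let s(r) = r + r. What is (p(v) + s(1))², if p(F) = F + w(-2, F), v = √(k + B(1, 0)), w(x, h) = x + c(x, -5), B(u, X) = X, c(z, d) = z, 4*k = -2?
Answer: (4 - I*√2)²/4 ≈ 3.5 - 2.8284*I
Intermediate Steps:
k = -½ (k = (¼)*(-2) = -½ ≈ -0.50000)
s(r) = 2*r
w(x, h) = 2*x (w(x, h) = x + x = 2*x)
v = I*√2/2 (v = √(-½ + 0) = √(-½) = I*√2/2 ≈ 0.70711*I)
p(F) = -4 + F (p(F) = F + 2*(-2) = F - 4 = -4 + F)
(p(v) + s(1))² = ((-4 + I*√2/2) + 2*1)² = ((-4 + I*√2/2) + 2)² = (-2 + I*√2/2)²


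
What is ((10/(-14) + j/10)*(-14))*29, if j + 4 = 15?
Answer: -783/5 ≈ -156.60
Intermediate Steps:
j = 11 (j = -4 + 15 = 11)
((10/(-14) + j/10)*(-14))*29 = ((10/(-14) + 11/10)*(-14))*29 = ((10*(-1/14) + 11*(⅒))*(-14))*29 = ((-5/7 + 11/10)*(-14))*29 = ((27/70)*(-14))*29 = -27/5*29 = -783/5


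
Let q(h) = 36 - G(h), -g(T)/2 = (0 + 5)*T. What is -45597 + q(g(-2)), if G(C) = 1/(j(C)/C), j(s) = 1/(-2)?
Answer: -45521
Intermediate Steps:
j(s) = -½ (j(s) = 1*(-½) = -½)
G(C) = -2*C (G(C) = 1/(-1/(2*C)) = -2*C)
g(T) = -10*T (g(T) = -2*(0 + 5)*T = -10*T)
q(h) = 36 + 2*h (q(h) = 36 - (-2)*h = 36 + 2*h)
-45597 + q(g(-2)) = -45597 + (36 + 2*(-10*(-2))) = -45597 + (36 + 2*20) = -45597 + (36 + 40) = -45597 + 76 = -45521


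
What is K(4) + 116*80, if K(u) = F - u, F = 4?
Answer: 9280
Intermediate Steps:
K(u) = 4 - u
K(4) + 116*80 = (4 - 1*4) + 116*80 = (4 - 4) + 9280 = 0 + 9280 = 9280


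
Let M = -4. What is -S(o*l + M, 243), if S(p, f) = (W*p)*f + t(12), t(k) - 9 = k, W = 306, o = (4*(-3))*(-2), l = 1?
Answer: -1487181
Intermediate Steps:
o = 24 (o = -12*(-2) = 24)
t(k) = 9 + k
S(p, f) = 21 + 306*f*p (S(p, f) = (306*p)*f + (9 + 12) = 306*f*p + 21 = 21 + 306*f*p)
-S(o*l + M, 243) = -(21 + 306*243*(24*1 - 4)) = -(21 + 306*243*(24 - 4)) = -(21 + 306*243*20) = -(21 + 1487160) = -1*1487181 = -1487181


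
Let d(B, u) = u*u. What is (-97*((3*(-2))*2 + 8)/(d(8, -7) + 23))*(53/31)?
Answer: 5141/558 ≈ 9.2133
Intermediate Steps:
d(B, u) = u²
(-97*((3*(-2))*2 + 8)/(d(8, -7) + 23))*(53/31) = (-97*((3*(-2))*2 + 8)/((-7)² + 23))*(53/31) = (-97*(-6*2 + 8)/(49 + 23))*(53*(1/31)) = -97*(-12 + 8)/72*(53/31) = -(-388)/72*(53/31) = -97*(-1/18)*(53/31) = (97/18)*(53/31) = 5141/558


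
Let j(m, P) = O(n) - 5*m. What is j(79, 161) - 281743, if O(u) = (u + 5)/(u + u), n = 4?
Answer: -2257095/8 ≈ -2.8214e+5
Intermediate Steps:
O(u) = (5 + u)/(2*u) (O(u) = (5 + u)/((2*u)) = (5 + u)*(1/(2*u)) = (5 + u)/(2*u))
j(m, P) = 9/8 - 5*m (j(m, P) = (1/2)*(5 + 4)/4 - 5*m = (1/2)*(1/4)*9 - 5*m = 9/8 - 5*m)
j(79, 161) - 281743 = (9/8 - 5*79) - 281743 = (9/8 - 395) - 281743 = -3151/8 - 281743 = -2257095/8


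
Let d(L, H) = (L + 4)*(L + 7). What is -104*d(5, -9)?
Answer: -11232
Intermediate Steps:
d(L, H) = (4 + L)*(7 + L)
-104*d(5, -9) = -104*(28 + 5² + 11*5) = -104*(28 + 25 + 55) = -104*108 = -11232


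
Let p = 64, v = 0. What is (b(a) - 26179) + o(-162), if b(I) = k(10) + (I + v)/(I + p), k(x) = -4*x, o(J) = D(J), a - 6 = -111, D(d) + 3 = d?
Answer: -1081639/41 ≈ -26381.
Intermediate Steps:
D(d) = -3 + d
a = -105 (a = 6 - 111 = -105)
o(J) = -3 + J
b(I) = -40 + I/(64 + I) (b(I) = -4*10 + (I + 0)/(I + 64) = -40 + I/(64 + I))
(b(a) - 26179) + o(-162) = ((-2560 - 39*(-105))/(64 - 105) - 26179) + (-3 - 162) = ((-2560 + 4095)/(-41) - 26179) - 165 = (-1/41*1535 - 26179) - 165 = (-1535/41 - 26179) - 165 = -1074874/41 - 165 = -1081639/41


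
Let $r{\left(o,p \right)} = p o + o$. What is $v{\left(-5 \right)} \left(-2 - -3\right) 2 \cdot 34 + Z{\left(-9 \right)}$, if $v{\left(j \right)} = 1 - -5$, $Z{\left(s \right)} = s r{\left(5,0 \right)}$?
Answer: $363$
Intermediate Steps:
$r{\left(o,p \right)} = o + o p$ ($r{\left(o,p \right)} = o p + o = o + o p$)
$Z{\left(s \right)} = 5 s$ ($Z{\left(s \right)} = s 5 \left(1 + 0\right) = s 5 \cdot 1 = s 5 = 5 s$)
$v{\left(j \right)} = 6$ ($v{\left(j \right)} = 1 + 5 = 6$)
$v{\left(-5 \right)} \left(-2 - -3\right) 2 \cdot 34 + Z{\left(-9 \right)} = 6 \left(-2 - -3\right) 2 \cdot 34 + 5 \left(-9\right) = 6 \left(-2 + 3\right) 2 \cdot 34 - 45 = 6 \cdot 1 \cdot 2 \cdot 34 - 45 = 6 \cdot 2 \cdot 34 - 45 = 12 \cdot 34 - 45 = 408 - 45 = 363$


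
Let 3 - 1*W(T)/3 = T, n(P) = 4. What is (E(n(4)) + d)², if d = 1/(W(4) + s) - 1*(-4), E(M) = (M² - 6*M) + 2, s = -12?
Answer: 961/225 ≈ 4.2711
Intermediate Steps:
W(T) = 9 - 3*T
E(M) = 2 + M² - 6*M
d = 59/15 (d = 1/((9 - 3*4) - 12) - 1*(-4) = 1/((9 - 12) - 12) + 4 = 1/(-3 - 12) + 4 = 1/(-15) + 4 = -1/15 + 4 = 59/15 ≈ 3.9333)
(E(n(4)) + d)² = ((2 + 4² - 6*4) + 59/15)² = ((2 + 16 - 24) + 59/15)² = (-6 + 59/15)² = (-31/15)² = 961/225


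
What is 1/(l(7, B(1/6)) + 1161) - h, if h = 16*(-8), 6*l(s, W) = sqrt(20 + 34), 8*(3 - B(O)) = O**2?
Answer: 115023238/898613 - sqrt(6)/2695839 ≈ 128.00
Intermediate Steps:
B(O) = 3 - O**2/8
l(s, W) = sqrt(6)/2 (l(s, W) = sqrt(20 + 34)/6 = sqrt(54)/6 = (3*sqrt(6))/6 = sqrt(6)/2)
h = -128
1/(l(7, B(1/6)) + 1161) - h = 1/(sqrt(6)/2 + 1161) - 1*(-128) = 1/(1161 + sqrt(6)/2) + 128 = 128 + 1/(1161 + sqrt(6)/2)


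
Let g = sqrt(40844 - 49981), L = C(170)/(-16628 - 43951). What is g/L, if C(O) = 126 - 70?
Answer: -60579*I*sqrt(9137)/56 ≈ -1.034e+5*I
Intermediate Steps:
C(O) = 56
L = -56/60579 (L = 56/(-16628 - 43951) = 56/(-60579) = 56*(-1/60579) = -56/60579 ≈ -0.00092441)
g = I*sqrt(9137) (g = sqrt(-9137) = I*sqrt(9137) ≈ 95.588*I)
g/L = (I*sqrt(9137))/(-56/60579) = (I*sqrt(9137))*(-60579/56) = -60579*I*sqrt(9137)/56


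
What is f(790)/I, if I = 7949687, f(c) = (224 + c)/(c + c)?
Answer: 507/6280252730 ≈ 8.0729e-8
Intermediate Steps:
f(c) = (224 + c)/(2*c) (f(c) = (224 + c)/((2*c)) = (224 + c)*(1/(2*c)) = (224 + c)/(2*c))
f(790)/I = ((½)*(224 + 790)/790)/7949687 = ((½)*(1/790)*1014)*(1/7949687) = (507/790)*(1/7949687) = 507/6280252730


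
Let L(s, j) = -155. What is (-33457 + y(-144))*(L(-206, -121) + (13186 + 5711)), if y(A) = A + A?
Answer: -632448790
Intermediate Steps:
y(A) = 2*A
(-33457 + y(-144))*(L(-206, -121) + (13186 + 5711)) = (-33457 + 2*(-144))*(-155 + (13186 + 5711)) = (-33457 - 288)*(-155 + 18897) = -33745*18742 = -632448790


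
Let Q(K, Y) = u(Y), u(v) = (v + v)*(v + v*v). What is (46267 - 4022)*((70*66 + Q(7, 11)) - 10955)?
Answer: -144942595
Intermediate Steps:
u(v) = 2*v*(v + v²) (u(v) = (2*v)*(v + v²) = 2*v*(v + v²))
Q(K, Y) = 2*Y²*(1 + Y)
(46267 - 4022)*((70*66 + Q(7, 11)) - 10955) = (46267 - 4022)*((70*66 + 2*11²*(1 + 11)) - 10955) = 42245*((4620 + 2*121*12) - 10955) = 42245*((4620 + 2904) - 10955) = 42245*(7524 - 10955) = 42245*(-3431) = -144942595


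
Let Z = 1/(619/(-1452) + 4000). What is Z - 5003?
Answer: -29054325691/5807381 ≈ -5003.0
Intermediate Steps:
Z = 1452/5807381 (Z = 1/(619*(-1/1452) + 4000) = 1/(-619/1452 + 4000) = 1/(5807381/1452) = 1452/5807381 ≈ 0.00025003)
Z - 5003 = 1452/5807381 - 5003 = -29054325691/5807381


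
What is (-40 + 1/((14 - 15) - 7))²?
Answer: 103041/64 ≈ 1610.0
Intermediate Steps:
(-40 + 1/((14 - 15) - 7))² = (-40 + 1/(-1 - 7))² = (-40 + 1/(-8))² = (-40 - ⅛)² = (-321/8)² = 103041/64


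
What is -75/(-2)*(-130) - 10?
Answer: -4885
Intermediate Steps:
-75/(-2)*(-130) - 10 = -75*(-½)*(-130) - 10 = (75/2)*(-130) - 10 = -4875 - 10 = -4885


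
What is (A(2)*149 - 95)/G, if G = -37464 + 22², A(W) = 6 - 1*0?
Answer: -799/36980 ≈ -0.021606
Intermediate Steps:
A(W) = 6 (A(W) = 6 + 0 = 6)
G = -36980 (G = -37464 + 484 = -36980)
(A(2)*149 - 95)/G = (6*149 - 95)/(-36980) = (894 - 95)*(-1/36980) = 799*(-1/36980) = -799/36980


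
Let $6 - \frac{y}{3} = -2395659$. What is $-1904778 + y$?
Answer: $5282217$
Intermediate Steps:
$y = 7186995$ ($y = 18 - -7186977 = 18 + 7186977 = 7186995$)
$-1904778 + y = -1904778 + 7186995 = 5282217$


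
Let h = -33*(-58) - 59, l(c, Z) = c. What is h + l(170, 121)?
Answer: 2025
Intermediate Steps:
h = 1855 (h = 1914 - 59 = 1855)
h + l(170, 121) = 1855 + 170 = 2025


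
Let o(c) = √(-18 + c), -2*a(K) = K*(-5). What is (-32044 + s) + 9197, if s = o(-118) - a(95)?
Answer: -46169/2 + 2*I*√34 ≈ -23085.0 + 11.662*I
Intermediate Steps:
a(K) = 5*K/2 (a(K) = -K*(-5)/2 = -(-5)*K/2 = 5*K/2)
s = -475/2 + 2*I*√34 (s = √(-18 - 118) - 5*95/2 = √(-136) - 1*475/2 = 2*I*√34 - 475/2 = -475/2 + 2*I*√34 ≈ -237.5 + 11.662*I)
(-32044 + s) + 9197 = (-32044 + (-475/2 + 2*I*√34)) + 9197 = (-64563/2 + 2*I*√34) + 9197 = -46169/2 + 2*I*√34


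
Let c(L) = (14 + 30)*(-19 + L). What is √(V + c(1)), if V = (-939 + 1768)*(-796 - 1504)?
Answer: 2*I*√476873 ≈ 1381.1*I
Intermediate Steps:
c(L) = -836 + 44*L (c(L) = 44*(-19 + L) = -836 + 44*L)
V = -1906700 (V = 829*(-2300) = -1906700)
√(V + c(1)) = √(-1906700 + (-836 + 44*1)) = √(-1906700 + (-836 + 44)) = √(-1906700 - 792) = √(-1907492) = 2*I*√476873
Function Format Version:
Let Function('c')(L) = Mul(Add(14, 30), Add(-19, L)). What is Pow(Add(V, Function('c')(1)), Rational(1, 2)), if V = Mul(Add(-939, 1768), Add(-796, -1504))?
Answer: Mul(2, I, Pow(476873, Rational(1, 2))) ≈ Mul(1381.1, I)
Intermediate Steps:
Function('c')(L) = Add(-836, Mul(44, L)) (Function('c')(L) = Mul(44, Add(-19, L)) = Add(-836, Mul(44, L)))
V = -1906700 (V = Mul(829, -2300) = -1906700)
Pow(Add(V, Function('c')(1)), Rational(1, 2)) = Pow(Add(-1906700, Add(-836, Mul(44, 1))), Rational(1, 2)) = Pow(Add(-1906700, Add(-836, 44)), Rational(1, 2)) = Pow(Add(-1906700, -792), Rational(1, 2)) = Pow(-1907492, Rational(1, 2)) = Mul(2, I, Pow(476873, Rational(1, 2)))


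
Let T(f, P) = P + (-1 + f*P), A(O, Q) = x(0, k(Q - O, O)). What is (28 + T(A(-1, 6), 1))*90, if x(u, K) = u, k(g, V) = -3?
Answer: 2520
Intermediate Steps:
A(O, Q) = 0
T(f, P) = -1 + P + P*f (T(f, P) = P + (-1 + P*f) = -1 + P + P*f)
(28 + T(A(-1, 6), 1))*90 = (28 + (-1 + 1 + 1*0))*90 = (28 + (-1 + 1 + 0))*90 = (28 + 0)*90 = 28*90 = 2520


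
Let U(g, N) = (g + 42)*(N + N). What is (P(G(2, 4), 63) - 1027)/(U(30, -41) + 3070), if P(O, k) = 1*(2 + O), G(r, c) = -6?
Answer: 1031/2834 ≈ 0.36380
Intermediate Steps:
U(g, N) = 2*N*(42 + g) (U(g, N) = (42 + g)*(2*N) = 2*N*(42 + g))
P(O, k) = 2 + O
(P(G(2, 4), 63) - 1027)/(U(30, -41) + 3070) = ((2 - 6) - 1027)/(2*(-41)*(42 + 30) + 3070) = (-4 - 1027)/(2*(-41)*72 + 3070) = -1031/(-5904 + 3070) = -1031/(-2834) = -1031*(-1/2834) = 1031/2834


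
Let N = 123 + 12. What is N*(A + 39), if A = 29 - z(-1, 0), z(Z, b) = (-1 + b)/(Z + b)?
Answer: 9045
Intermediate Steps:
N = 135
z(Z, b) = (-1 + b)/(Z + b)
A = 28 (A = 29 - (-1 + 0)/(-1 + 0) = 29 - (-1)/(-1) = 29 - (-1)*(-1) = 29 - 1*1 = 29 - 1 = 28)
N*(A + 39) = 135*(28 + 39) = 135*67 = 9045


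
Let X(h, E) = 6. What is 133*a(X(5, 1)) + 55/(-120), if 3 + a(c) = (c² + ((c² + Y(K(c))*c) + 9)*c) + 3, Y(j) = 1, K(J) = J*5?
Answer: 1091653/24 ≈ 45486.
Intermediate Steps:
K(J) = 5*J
a(c) = c² + c*(9 + c + c²) (a(c) = -3 + ((c² + ((c² + 1*c) + 9)*c) + 3) = -3 + ((c² + ((c² + c) + 9)*c) + 3) = -3 + ((c² + ((c + c²) + 9)*c) + 3) = -3 + ((c² + (9 + c + c²)*c) + 3) = -3 + ((c² + c*(9 + c + c²)) + 3) = -3 + (3 + c² + c*(9 + c + c²)) = c² + c*(9 + c + c²))
133*a(X(5, 1)) + 55/(-120) = 133*(6*(9 + 6² + 2*6)) + 55/(-120) = 133*(6*(9 + 36 + 12)) + 55*(-1/120) = 133*(6*57) - 11/24 = 133*342 - 11/24 = 45486 - 11/24 = 1091653/24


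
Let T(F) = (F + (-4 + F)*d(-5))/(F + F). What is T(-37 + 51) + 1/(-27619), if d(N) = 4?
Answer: 745699/386666 ≈ 1.9285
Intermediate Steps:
T(F) = (-16 + 5*F)/(2*F) (T(F) = (F + (-4 + F)*4)/(F + F) = (F + (-16 + 4*F))/((2*F)) = (-16 + 5*F)*(1/(2*F)) = (-16 + 5*F)/(2*F))
T(-37 + 51) + 1/(-27619) = (5/2 - 8/(-37 + 51)) + 1/(-27619) = (5/2 - 8/14) - 1/27619 = (5/2 - 8*1/14) - 1/27619 = (5/2 - 4/7) - 1/27619 = 27/14 - 1/27619 = 745699/386666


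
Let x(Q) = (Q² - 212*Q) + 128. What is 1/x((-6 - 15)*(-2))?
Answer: -1/7012 ≈ -0.00014261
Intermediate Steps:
x(Q) = 128 + Q² - 212*Q
1/x((-6 - 15)*(-2)) = 1/(128 + ((-6 - 15)*(-2))² - 212*(-6 - 15)*(-2)) = 1/(128 + (-21*(-2))² - (-4452)*(-2)) = 1/(128 + 42² - 212*42) = 1/(128 + 1764 - 8904) = 1/(-7012) = -1/7012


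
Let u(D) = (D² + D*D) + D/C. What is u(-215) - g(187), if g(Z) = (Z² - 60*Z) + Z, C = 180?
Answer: 2466461/36 ≈ 68513.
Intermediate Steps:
g(Z) = Z² - 59*Z
u(D) = 2*D² + D/180 (u(D) = (D² + D*D) + D/180 = (D² + D²) + D*(1/180) = 2*D² + D/180)
u(-215) - g(187) = (1/180)*(-215)*(1 + 360*(-215)) - 187*(-59 + 187) = (1/180)*(-215)*(1 - 77400) - 187*128 = (1/180)*(-215)*(-77399) - 1*23936 = 3328157/36 - 23936 = 2466461/36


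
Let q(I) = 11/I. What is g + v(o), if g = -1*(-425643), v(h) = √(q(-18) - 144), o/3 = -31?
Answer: 425643 + I*√5206/6 ≈ 4.2564e+5 + 12.025*I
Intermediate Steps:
o = -93 (o = 3*(-31) = -93)
v(h) = I*√5206/6 (v(h) = √(11/(-18) - 144) = √(11*(-1/18) - 144) = √(-11/18 - 144) = √(-2603/18) = I*√5206/6)
g = 425643
g + v(o) = 425643 + I*√5206/6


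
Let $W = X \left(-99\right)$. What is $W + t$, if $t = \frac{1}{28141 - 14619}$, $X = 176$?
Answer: $- \frac{235607327}{13522} \approx -17424.0$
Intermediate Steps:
$W = -17424$ ($W = 176 \left(-99\right) = -17424$)
$t = \frac{1}{13522}$ ($t = \frac{1}{28141 - 14619} = \frac{1}{13522} \approx 7.3954 \cdot 10^{-5}$)
$W + t = -17424 + \frac{1}{13522} = - \frac{235607327}{13522}$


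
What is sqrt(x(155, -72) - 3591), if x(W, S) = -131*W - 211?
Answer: I*sqrt(24107) ≈ 155.26*I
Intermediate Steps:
x(W, S) = -211 - 131*W
sqrt(x(155, -72) - 3591) = sqrt((-211 - 131*155) - 3591) = sqrt((-211 - 20305) - 3591) = sqrt(-20516 - 3591) = sqrt(-24107) = I*sqrt(24107)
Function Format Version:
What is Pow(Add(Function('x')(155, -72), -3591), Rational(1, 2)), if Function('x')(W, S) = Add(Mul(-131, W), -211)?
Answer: Mul(I, Pow(24107, Rational(1, 2))) ≈ Mul(155.26, I)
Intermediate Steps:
Function('x')(W, S) = Add(-211, Mul(-131, W))
Pow(Add(Function('x')(155, -72), -3591), Rational(1, 2)) = Pow(Add(Add(-211, Mul(-131, 155)), -3591), Rational(1, 2)) = Pow(Add(Add(-211, -20305), -3591), Rational(1, 2)) = Pow(Add(-20516, -3591), Rational(1, 2)) = Pow(-24107, Rational(1, 2)) = Mul(I, Pow(24107, Rational(1, 2)))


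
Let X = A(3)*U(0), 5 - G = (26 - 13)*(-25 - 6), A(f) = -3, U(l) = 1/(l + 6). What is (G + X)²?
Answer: 664225/4 ≈ 1.6606e+5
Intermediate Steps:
U(l) = 1/(6 + l)
G = 408 (G = 5 - (26 - 13)*(-25 - 6) = 5 - 13*(-31) = 5 - 1*(-403) = 5 + 403 = 408)
X = -½ (X = -3/(6 + 0) = -3/6 = -3*⅙ = -½ ≈ -0.50000)
(G + X)² = (408 - ½)² = (815/2)² = 664225/4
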